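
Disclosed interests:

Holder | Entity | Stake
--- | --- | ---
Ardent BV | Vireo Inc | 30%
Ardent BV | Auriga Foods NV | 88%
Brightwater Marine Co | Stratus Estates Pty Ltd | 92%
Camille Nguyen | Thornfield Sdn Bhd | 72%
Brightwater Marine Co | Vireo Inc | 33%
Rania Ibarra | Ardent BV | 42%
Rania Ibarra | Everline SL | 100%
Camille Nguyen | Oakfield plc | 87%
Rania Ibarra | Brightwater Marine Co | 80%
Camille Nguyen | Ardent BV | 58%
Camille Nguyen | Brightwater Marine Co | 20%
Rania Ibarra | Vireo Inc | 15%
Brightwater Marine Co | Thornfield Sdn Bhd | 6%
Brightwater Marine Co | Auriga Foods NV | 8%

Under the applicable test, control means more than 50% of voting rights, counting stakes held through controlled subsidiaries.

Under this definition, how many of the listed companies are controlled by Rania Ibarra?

3

Rania holds 100% of Everline, so Rania controls Everline.
Rania holds 80% of Brightwater, so Rania controls Brightwater.
Brightwater holds 92% of Stratus, so Rania controls Stratus.
No other company's threshold is met.
Rania controls 3 companies.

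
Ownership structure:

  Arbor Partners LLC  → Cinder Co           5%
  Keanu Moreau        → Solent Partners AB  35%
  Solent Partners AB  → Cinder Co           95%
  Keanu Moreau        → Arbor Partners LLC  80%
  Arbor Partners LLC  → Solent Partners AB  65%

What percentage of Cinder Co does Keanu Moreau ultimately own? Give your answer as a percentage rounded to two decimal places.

Keanu reaches Cinder along 3 paths.
Via Arbor → Solent: 80% × 65% × 95% = 49.4%.
Via Solent: 35% × 95% = 33.25%.
Via Arbor: 80% × 5% = 4%.
Total: 49.4% + 33.25% + 4% = 86.65%.

86.65%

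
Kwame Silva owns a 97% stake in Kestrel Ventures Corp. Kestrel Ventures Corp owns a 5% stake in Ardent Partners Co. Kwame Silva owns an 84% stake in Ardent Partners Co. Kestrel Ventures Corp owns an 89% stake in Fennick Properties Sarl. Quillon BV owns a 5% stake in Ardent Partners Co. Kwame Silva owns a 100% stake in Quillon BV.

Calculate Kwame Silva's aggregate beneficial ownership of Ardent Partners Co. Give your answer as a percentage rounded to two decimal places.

93.85%

Kwame reaches Ardent along 3 paths.
Via Kestrel: 97% × 5% = 4.85%.
Direct stake: 84% = 84%.
Via Quillon: 100% × 5% = 5%.
Total: 4.85% + 84% + 5% = 93.85%.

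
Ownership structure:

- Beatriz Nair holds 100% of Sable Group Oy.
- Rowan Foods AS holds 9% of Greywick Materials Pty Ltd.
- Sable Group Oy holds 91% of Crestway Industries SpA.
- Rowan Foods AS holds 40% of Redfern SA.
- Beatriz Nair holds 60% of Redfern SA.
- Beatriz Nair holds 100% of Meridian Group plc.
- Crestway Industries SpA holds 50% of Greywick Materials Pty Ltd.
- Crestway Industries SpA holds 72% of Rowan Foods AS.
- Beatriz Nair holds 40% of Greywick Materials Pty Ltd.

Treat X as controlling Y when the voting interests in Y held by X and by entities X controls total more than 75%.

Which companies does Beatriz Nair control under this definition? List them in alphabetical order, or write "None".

Beatriz holds 100% of Sable, so Beatriz controls Sable.
Beatriz holds 100% of Meridian, so Beatriz controls Meridian.
Sable holds 91% of Crestway, so Beatriz controls Crestway.
Beatriz and Crestway together hold 40% + 50% = 90% of Greywick, so Beatriz controls Greywick.
No other company's threshold is met.

Crestway Industries SpA, Greywick Materials Pty Ltd, Meridian Group plc, Sable Group Oy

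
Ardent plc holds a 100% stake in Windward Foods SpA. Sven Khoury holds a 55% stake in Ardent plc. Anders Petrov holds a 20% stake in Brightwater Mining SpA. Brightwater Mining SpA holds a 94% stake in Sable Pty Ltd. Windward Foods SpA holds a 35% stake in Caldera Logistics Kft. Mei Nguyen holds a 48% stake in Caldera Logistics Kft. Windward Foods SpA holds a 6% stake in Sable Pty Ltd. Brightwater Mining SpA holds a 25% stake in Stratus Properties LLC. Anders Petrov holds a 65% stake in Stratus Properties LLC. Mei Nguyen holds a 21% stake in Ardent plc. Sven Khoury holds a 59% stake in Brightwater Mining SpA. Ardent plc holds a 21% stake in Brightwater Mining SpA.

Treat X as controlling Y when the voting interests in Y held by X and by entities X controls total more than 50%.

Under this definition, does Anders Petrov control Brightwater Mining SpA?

No

Anders holds 65% of Stratus, so Anders controls Stratus.
In Brightwater, Anders's side holds only 20%, not > 50%.
So Anders does not control Brightwater.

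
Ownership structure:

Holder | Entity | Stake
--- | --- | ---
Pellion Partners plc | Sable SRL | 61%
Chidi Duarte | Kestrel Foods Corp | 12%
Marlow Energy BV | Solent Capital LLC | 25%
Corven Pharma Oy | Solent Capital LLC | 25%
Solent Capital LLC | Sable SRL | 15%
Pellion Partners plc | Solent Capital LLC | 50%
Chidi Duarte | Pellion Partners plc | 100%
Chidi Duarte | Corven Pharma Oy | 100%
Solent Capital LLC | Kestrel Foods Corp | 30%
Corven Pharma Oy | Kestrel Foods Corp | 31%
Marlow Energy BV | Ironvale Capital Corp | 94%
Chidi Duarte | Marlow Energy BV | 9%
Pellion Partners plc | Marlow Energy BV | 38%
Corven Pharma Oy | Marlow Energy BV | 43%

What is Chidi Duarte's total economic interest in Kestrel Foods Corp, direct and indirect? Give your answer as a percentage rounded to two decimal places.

72.25%

Chidi reaches Kestrel along 7 paths.
Direct stake: 12% = 12%.
Via Corven: 100% × 31% = 31%.
Via Pellion → Solent: 100% × 50% × 30% = 15%.
Via Corven → Solent: 100% × 25% × 30% = 7.5%.
Via Corven → Marlow → Solent: 100% × 43% × 25% × 30% = 3.225%.
Via Pellion → Marlow → Solent: 100% × 38% × 25% × 30% = 2.85%.
Via Marlow → Solent: 9% × 25% × 30% = 0.675%.
Total: 12% + 31% + 15% + 7.5% + 3.225% + 2.85% + 0.675% = 72.25%.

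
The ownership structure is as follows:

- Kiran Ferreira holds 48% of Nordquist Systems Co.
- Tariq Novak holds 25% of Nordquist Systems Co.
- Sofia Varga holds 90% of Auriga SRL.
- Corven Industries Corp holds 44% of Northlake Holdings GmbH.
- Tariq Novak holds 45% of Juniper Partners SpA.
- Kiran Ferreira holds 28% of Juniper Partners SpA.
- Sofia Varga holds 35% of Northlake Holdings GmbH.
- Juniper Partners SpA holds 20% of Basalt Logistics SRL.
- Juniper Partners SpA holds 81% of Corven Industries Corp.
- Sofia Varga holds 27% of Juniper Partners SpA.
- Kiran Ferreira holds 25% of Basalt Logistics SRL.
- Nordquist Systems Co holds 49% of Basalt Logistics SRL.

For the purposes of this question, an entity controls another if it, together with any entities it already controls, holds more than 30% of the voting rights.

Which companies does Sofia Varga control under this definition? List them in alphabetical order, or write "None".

Auriga SRL, Northlake Holdings GmbH

Sofia holds 90% of Auriga, so Sofia controls Auriga.
Sofia holds 35% of Northlake, so Sofia controls Northlake.
No other company's threshold is met.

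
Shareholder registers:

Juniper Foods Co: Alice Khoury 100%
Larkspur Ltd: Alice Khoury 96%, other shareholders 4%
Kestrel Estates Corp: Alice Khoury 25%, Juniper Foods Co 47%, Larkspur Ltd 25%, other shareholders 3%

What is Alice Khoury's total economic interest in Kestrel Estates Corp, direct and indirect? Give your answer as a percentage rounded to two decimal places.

Alice reaches Kestrel along 3 paths.
Direct stake: 25% = 25%.
Via Juniper: 100% × 47% = 47%.
Via Larkspur: 96% × 25% = 24%.
Total: 25% + 47% + 24% = 96%.
Rounded: 96.00%.

96.00%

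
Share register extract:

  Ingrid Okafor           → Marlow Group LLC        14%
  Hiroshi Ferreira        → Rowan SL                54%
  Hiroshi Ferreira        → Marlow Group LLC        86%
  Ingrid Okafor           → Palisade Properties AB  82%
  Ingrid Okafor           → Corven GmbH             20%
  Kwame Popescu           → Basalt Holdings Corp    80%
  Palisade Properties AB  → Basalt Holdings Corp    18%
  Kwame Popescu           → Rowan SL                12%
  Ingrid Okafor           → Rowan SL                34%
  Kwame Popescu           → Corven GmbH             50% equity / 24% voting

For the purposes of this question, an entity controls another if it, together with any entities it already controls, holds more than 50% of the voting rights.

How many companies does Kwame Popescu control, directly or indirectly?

1

Kwame holds 80% of Basalt, so Kwame controls Basalt.
No other company's threshold is met.
Kwame controls 1 company.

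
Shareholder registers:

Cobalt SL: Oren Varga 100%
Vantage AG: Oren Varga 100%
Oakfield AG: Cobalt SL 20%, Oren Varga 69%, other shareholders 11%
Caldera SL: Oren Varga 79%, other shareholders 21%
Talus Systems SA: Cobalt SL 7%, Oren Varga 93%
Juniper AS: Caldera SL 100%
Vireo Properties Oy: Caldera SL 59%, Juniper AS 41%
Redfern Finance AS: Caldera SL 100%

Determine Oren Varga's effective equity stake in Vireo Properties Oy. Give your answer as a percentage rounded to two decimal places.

Oren reaches Vireo along 2 paths.
Via Caldera: 79% × 59% = 46.61%.
Via Caldera → Juniper: 79% × 100% × 41% = 32.39%.
Total: 46.61% + 32.39% = 79%.
Rounded: 79.00%.

79.00%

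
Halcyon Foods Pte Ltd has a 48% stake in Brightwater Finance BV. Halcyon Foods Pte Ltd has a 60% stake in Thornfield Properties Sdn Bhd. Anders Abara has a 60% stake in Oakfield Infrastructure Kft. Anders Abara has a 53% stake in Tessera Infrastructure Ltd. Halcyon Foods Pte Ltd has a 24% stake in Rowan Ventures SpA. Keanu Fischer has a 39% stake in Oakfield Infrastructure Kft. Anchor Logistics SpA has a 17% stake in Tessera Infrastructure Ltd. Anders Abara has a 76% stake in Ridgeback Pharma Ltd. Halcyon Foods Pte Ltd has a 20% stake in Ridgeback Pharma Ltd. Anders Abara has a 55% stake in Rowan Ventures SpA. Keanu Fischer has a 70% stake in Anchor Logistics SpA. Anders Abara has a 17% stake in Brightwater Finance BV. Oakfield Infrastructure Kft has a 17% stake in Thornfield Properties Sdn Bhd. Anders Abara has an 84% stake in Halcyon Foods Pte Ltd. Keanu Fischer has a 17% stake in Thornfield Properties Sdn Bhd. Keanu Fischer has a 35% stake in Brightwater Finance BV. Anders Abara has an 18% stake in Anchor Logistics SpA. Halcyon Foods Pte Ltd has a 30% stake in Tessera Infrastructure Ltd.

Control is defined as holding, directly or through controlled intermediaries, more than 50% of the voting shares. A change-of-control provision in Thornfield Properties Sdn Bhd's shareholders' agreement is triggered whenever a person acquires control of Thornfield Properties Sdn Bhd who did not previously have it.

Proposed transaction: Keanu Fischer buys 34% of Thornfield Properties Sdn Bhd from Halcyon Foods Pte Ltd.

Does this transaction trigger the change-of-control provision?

Yes

The purchase adds only to Keanu's holdings (Halcyon's stake shrinks), so Keanu is the only person who could newly come to control Thornfield.
Keanu holds 70% of Anchor, so Keanu controls Anchor.
In Thornfield, Keanu's side holds only 17%, not > 50%.
So before the transaction, Keanu does not control Thornfield.
After the purchase, Keanu's direct stake in Thornfield rises to 17% + 34% = 51%, and Halcyon's stake falls to 26%.
Keanu holds 51% of Thornfield, so Keanu controls Thornfield.
Keanu did not control Thornfield before and does after, so the clause is triggered.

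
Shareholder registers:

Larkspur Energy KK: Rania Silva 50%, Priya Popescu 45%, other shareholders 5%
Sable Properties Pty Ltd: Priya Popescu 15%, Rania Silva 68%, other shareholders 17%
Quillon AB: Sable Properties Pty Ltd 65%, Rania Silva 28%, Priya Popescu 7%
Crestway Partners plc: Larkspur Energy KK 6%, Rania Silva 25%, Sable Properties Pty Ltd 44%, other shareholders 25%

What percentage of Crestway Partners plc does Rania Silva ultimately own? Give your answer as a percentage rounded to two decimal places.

Rania reaches Crestway along 3 paths.
Via Larkspur: 50% × 6% = 3%.
Direct stake: 25% = 25%.
Via Sable: 68% × 44% = 29.92%.
Total: 3% + 25% + 29.92% = 57.92%.

57.92%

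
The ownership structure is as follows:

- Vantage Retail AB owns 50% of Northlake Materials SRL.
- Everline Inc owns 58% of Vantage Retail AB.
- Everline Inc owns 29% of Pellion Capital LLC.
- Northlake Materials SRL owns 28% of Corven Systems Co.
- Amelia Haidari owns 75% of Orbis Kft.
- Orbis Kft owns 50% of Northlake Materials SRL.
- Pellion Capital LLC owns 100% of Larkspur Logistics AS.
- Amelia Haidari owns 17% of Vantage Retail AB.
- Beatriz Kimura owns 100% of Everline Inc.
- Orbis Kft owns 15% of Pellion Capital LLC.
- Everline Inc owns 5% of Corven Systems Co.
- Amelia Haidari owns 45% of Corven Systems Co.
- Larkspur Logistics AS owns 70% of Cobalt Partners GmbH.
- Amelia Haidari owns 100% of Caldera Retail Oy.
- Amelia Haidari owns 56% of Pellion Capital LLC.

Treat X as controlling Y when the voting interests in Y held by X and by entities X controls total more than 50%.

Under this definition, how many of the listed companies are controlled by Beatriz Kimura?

2

Beatriz holds 100% of Everline, so Beatriz controls Everline.
Everline holds 58% of Vantage, so Beatriz controls Vantage.
No other company's threshold is met.
Beatriz controls 2 companies.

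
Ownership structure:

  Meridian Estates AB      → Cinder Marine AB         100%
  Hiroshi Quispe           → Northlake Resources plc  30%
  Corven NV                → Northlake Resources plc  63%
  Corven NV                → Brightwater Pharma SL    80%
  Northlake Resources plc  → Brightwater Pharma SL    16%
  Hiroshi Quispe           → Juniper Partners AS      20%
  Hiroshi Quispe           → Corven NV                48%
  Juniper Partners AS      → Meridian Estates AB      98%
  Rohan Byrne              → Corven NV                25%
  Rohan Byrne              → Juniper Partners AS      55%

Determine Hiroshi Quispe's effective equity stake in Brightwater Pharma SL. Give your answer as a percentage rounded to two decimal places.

Hiroshi reaches Brightwater along 3 paths.
Via Corven: 48% × 80% = 38.4%.
Via Northlake: 30% × 16% = 4.8%.
Via Corven → Northlake: 48% × 63% × 16% = 4.8384%.
Total: 38.4% + 4.8% + 4.8384% = 48.0384%.
Rounded: 48.04%.

48.04%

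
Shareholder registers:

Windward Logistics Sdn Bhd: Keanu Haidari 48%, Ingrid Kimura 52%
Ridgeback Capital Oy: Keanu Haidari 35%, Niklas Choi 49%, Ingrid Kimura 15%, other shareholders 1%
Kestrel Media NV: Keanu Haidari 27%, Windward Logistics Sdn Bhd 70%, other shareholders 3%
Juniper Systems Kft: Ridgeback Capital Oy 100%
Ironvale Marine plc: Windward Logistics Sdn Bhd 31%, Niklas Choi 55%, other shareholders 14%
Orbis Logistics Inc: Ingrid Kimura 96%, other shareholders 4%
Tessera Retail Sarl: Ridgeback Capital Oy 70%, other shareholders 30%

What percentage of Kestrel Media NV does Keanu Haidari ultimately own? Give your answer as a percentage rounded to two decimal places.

60.60%

Keanu reaches Kestrel along 2 paths.
Direct stake: 27% = 27%.
Via Windward: 48% × 70% = 33.6%.
Total: 27% + 33.6% = 60.6%.
Rounded: 60.60%.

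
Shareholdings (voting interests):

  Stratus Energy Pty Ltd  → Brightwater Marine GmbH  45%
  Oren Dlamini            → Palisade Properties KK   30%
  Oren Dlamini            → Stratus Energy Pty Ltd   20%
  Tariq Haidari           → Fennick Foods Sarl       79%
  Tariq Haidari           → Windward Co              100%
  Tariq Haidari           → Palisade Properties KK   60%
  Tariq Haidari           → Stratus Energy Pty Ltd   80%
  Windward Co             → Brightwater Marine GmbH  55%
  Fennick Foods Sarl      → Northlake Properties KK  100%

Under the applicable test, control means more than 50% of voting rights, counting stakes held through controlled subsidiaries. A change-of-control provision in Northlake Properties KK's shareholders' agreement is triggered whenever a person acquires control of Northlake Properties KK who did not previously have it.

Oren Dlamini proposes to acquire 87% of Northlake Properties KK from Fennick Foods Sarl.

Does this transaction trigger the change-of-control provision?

Yes

The purchase adds only to Oren's holdings (Fennick's stake shrinks), so Oren is the only person who could newly come to control Northlake.
Oren's largest direct stake is 30% in Palisade, which does not meet the threshold, so Oren controls no company.
Neither Oren nor any entity Oren controls holds any voting interest in Northlake.
So before the transaction, Oren does not control Northlake.
After the purchase, Oren holds 87% of Northlake directly, and Fennick's stake falls to 13%.
Oren holds 87% of Northlake, so Oren controls Northlake.
Oren did not control Northlake before and does after, so the clause is triggered.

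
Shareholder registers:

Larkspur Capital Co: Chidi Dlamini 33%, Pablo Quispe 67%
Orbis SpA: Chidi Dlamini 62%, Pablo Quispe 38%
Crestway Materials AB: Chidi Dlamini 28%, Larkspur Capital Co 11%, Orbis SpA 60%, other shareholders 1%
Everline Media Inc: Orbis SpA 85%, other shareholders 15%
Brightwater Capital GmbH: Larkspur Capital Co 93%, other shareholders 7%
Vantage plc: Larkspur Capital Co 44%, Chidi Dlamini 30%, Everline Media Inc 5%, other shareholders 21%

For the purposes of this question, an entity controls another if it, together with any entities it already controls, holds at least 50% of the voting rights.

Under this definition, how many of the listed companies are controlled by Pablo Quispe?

Pablo holds 67% of Larkspur, so Pablo controls Larkspur.
Larkspur holds 93% of Brightwater, so Pablo controls Brightwater.
No other company's threshold is met.
Pablo controls 2 companies.

2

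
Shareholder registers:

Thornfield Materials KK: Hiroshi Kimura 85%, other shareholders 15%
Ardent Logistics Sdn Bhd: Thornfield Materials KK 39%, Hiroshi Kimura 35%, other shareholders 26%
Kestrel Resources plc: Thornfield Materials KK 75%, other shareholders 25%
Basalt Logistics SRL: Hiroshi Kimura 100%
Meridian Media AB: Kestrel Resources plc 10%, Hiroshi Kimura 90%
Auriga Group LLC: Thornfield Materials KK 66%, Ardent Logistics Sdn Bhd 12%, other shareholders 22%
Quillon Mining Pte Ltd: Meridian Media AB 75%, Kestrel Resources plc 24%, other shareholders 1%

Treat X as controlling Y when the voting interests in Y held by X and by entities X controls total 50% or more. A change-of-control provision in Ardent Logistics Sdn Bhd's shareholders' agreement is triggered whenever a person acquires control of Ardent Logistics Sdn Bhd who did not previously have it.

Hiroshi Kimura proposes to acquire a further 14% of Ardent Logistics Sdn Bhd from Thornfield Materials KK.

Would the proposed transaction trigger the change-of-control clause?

No

The purchase adds only to Hiroshi's holdings (Thornfield's stake shrinks), so Hiroshi is the only person who could newly come to control Ardent.
Hiroshi holds 85% of Thornfield, so Hiroshi controls Thornfield.
Thornfield and Hiroshi together hold 39% + 35% = 74% of Ardent, so Hiroshi controls Ardent.
So Hiroshi already controls Ardent before the transaction.
After the purchase, Hiroshi's direct stake in Ardent rises to 35% + 14% = 49%, and Thornfield's stake falls to 25%.
Hiroshi controlled Ardent already, so this is not a new person acquiring control; every other person's position is unchanged or reduced.
No new person acquires control, so the clause is not triggered.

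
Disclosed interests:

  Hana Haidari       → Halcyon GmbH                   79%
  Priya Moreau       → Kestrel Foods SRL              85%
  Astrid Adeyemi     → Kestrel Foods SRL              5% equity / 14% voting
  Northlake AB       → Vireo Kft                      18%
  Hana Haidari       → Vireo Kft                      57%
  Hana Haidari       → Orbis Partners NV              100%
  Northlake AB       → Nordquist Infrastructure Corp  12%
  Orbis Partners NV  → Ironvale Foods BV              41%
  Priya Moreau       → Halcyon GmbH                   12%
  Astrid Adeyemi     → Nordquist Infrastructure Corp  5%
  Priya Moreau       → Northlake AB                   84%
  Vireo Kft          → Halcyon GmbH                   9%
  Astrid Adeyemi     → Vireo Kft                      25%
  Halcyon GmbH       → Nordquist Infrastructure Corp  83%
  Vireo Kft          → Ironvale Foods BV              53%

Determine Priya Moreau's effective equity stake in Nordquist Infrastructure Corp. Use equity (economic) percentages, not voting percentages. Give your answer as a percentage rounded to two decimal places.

Priya reaches Nordquist along 3 paths.
Via Northlake: 84% × 12% = 10.08%.
Via Northlake → Vireo → Halcyon: 84% × 18% × 9% × 83% = 1.129464%.
Via Halcyon: 12% × 83% = 9.96%.
Total: 10.08% + 1.129464% + 9.96% = 21.169464%.
Rounded: 21.17%.

21.17%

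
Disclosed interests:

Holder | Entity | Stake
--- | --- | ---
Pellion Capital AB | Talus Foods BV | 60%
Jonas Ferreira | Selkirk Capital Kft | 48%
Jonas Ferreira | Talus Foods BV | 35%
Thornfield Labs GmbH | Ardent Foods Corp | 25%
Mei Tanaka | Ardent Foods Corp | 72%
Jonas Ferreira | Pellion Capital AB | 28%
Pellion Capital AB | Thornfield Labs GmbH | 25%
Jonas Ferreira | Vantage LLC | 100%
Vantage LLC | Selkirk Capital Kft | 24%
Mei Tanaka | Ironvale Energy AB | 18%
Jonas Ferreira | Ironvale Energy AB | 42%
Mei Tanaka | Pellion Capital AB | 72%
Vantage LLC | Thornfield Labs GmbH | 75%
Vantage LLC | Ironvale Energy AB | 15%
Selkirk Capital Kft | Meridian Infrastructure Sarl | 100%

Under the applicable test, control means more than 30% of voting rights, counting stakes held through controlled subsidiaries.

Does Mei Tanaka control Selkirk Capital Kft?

Mei holds 72% of Pellion, so Mei controls Pellion.
Pellion holds 60% of Talus, so Mei controls Talus.
Mei holds 72% of Ardent, so Mei controls Ardent.
Neither Mei nor any entity Mei controls holds any voting interest in Selkirk.
So Mei does not control Selkirk.

No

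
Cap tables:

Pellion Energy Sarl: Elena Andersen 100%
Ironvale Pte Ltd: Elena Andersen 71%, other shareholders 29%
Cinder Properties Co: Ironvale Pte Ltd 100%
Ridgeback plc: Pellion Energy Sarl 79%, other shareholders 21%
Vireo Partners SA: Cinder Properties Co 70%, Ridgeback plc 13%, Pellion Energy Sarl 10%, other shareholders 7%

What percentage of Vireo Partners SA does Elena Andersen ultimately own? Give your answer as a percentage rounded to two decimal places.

Elena reaches Vireo along 3 paths.
Via Ironvale → Cinder: 71% × 100% × 70% = 49.7%.
Via Pellion → Ridgeback: 100% × 79% × 13% = 10.27%.
Via Pellion: 100% × 10% = 10%.
Total: 49.7% + 10.27% + 10% = 69.97%.

69.97%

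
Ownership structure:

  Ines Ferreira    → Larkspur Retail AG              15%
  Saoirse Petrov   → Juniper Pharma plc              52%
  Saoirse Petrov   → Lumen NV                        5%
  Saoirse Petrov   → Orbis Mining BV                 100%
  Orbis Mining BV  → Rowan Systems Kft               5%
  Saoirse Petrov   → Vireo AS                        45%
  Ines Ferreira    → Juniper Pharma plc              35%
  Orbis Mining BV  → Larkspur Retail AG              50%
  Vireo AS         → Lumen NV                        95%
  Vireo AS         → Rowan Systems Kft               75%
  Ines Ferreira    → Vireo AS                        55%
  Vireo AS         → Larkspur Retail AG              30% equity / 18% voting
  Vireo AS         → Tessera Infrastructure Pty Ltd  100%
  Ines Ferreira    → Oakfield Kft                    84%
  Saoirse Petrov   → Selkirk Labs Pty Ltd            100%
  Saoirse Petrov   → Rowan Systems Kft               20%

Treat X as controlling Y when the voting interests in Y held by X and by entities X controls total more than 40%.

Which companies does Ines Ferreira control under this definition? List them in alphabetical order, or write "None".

Lumen NV, Oakfield Kft, Rowan Systems Kft, Tessera Infrastructure Pty Ltd, Vireo AS

Ines holds 55% of Vireo, so Ines controls Vireo.
Vireo holds 100% of Tessera, so Ines controls Tessera.
Ines holds 84% of Oakfield, so Ines controls Oakfield.
Vireo holds 75% of Rowan, so Ines controls Rowan.
Vireo holds 95% of Lumen, so Ines controls Lumen.
No other company's threshold is met.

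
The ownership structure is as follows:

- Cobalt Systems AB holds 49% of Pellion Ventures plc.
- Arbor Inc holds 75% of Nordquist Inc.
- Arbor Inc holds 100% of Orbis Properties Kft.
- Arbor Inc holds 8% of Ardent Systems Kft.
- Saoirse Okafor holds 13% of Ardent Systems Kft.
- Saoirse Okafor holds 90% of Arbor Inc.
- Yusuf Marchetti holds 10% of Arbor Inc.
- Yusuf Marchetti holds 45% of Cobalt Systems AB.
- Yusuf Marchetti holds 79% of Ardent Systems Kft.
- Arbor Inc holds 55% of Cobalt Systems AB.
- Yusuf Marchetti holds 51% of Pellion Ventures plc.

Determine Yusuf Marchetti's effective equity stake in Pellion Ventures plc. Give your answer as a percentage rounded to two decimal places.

75.75%

Yusuf reaches Pellion along 3 paths.
Via Cobalt: 45% × 49% = 22.05%.
Via Arbor → Cobalt: 10% × 55% × 49% = 2.695%.
Direct stake: 51% = 51%.
Total: 22.05% + 2.695% + 51% = 75.745%.
Rounded: 75.75%.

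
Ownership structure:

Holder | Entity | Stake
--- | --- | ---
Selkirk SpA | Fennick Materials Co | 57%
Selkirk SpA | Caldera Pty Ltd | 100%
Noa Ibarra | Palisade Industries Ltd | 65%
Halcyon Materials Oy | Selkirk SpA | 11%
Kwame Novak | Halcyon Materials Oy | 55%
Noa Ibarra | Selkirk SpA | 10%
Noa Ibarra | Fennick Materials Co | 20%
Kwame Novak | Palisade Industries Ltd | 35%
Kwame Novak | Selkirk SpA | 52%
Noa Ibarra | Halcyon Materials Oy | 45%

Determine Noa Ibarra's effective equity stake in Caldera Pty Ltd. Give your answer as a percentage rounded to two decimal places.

Noa reaches Caldera along 2 paths.
Via Halcyon → Selkirk: 45% × 11% × 100% = 4.95%.
Via Selkirk: 10% × 100% = 10%.
Total: 4.95% + 10% = 14.95%.

14.95%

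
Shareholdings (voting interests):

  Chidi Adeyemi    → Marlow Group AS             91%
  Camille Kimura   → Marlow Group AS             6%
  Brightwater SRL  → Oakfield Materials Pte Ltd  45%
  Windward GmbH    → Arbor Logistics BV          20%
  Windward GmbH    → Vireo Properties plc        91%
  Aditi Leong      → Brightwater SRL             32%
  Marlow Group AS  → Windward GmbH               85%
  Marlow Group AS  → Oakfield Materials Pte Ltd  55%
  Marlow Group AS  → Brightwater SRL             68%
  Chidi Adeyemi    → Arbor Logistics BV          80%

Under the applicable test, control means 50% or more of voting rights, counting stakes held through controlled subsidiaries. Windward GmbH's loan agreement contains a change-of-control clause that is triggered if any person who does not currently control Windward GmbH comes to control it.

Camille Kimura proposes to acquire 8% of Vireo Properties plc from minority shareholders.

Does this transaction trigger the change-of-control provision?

No

The purchase changes only Camille's holdings, so Camille is the only person who could newly come to control Windward.
Camille's largest direct stake is 6% in Marlow, which does not meet the threshold, so Camille controls no company.
Neither Camille nor any entity Camille controls holds any voting interest in Windward.
So before the transaction, Camille does not control Windward.
After the purchase, Camille holds 8% of Vireo directly.
Camille's side now holds 8% of Vireo, not ≥ 50%, so Camille still does not control Vireo.
After the transaction, neither Camille nor any entity Camille controls holds a voting interest in Windward, so Camille still does not control it.
No new person acquires control, so the clause is not triggered.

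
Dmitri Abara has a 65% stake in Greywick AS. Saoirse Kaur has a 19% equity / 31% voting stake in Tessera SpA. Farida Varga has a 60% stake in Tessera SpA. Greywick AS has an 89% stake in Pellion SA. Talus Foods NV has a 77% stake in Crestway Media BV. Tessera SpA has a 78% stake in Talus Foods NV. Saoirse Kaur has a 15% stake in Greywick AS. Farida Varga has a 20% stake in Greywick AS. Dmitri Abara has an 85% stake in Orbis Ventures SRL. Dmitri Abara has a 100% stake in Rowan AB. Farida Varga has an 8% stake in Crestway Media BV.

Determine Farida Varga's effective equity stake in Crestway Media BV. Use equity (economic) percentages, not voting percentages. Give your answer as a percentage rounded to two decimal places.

44.04%

Farida reaches Crestway along 2 paths.
Direct stake: 8% = 8%.
Via Tessera → Talus: 60% × 78% × 77% = 36.036%.
Total: 8% + 36.036% = 44.036%.
Rounded: 44.04%.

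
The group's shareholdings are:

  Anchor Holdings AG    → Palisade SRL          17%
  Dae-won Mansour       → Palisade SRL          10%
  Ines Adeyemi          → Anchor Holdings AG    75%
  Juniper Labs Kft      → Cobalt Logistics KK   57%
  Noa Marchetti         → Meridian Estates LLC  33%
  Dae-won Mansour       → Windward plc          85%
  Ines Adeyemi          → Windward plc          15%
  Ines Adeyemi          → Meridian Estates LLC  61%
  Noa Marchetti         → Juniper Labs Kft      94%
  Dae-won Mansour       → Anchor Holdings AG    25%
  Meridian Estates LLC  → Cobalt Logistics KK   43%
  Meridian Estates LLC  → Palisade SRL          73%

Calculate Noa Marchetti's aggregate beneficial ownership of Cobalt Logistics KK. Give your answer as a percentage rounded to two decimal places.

Noa reaches Cobalt along 2 paths.
Via Meridian: 33% × 43% = 14.19%.
Via Juniper: 94% × 57% = 53.58%.
Total: 14.19% + 53.58% = 67.77%.

67.77%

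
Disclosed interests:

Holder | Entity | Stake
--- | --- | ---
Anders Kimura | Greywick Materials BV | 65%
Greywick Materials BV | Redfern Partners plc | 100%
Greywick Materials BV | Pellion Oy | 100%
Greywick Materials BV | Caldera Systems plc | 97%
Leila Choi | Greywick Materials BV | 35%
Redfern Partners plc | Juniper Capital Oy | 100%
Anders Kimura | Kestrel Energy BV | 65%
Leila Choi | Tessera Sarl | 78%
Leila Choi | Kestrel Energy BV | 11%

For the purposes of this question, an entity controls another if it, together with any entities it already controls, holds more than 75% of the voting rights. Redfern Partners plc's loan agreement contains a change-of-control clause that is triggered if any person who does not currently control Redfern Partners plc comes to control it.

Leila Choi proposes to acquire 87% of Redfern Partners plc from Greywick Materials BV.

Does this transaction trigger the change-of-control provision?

The purchase adds only to Leila's holdings (Greywick's stake shrinks), so Leila is the only person who could newly come to control Redfern.
Leila holds 78% of Tessera, so Leila controls Tessera.
Neither Leila nor any entity Leila controls holds any voting interest in Redfern.
So before the transaction, Leila does not control Redfern.
After the purchase, Leila holds 87% of Redfern directly, and Greywick's stake falls to 13%.
Leila holds 87% of Redfern, so Leila controls Redfern.
Leila did not control Redfern before and does after, so the clause is triggered.

Yes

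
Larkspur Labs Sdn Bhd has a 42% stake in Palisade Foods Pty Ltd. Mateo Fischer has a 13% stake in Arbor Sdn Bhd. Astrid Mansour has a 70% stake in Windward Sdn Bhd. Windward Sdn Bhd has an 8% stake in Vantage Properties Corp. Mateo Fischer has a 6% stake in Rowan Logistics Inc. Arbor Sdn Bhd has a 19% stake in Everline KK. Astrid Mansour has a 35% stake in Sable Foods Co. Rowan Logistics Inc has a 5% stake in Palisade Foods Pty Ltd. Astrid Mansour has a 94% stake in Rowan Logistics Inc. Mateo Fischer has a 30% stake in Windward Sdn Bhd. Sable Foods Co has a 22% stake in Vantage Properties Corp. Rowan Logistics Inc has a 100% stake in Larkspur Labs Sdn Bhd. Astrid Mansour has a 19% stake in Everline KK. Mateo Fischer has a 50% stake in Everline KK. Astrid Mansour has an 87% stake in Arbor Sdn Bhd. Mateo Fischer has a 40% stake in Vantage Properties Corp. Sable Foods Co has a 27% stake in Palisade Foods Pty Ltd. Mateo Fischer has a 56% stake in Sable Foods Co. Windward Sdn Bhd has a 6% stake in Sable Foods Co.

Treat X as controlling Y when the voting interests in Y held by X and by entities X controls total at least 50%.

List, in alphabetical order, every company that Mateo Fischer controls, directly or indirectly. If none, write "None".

Mateo holds 56% of Sable, so Mateo controls Sable.
Mateo holds 50% of Everline, so Mateo controls Everline.
Sable and Mateo together hold 22% + 40% = 62% of Vantage, so Mateo controls Vantage.
No other company's threshold is met.

Everline KK, Sable Foods Co, Vantage Properties Corp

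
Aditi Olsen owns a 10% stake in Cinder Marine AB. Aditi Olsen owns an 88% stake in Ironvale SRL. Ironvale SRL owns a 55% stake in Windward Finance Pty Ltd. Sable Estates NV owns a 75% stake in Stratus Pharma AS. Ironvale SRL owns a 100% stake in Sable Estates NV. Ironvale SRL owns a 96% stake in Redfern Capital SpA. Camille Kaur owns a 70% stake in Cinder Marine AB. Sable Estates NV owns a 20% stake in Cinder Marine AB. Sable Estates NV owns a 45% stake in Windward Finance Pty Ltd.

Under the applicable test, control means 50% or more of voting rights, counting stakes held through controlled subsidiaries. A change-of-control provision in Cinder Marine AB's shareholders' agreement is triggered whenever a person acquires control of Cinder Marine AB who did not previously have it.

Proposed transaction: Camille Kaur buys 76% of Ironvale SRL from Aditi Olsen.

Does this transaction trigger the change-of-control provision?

The purchase adds only to Camille's holdings (Aditi's stake shrinks), so Camille is the only person who could newly come to control Cinder.
Camille holds 70% of Cinder, so Camille controls Cinder.
So Camille already controls Cinder before the transaction.
After the purchase, Camille holds 76% of Ironvale directly, and Aditi's stake falls to 12%.
Camille controlled Cinder already, so this is not a new person acquiring control; every other person's position is unchanged or reduced.
No new person acquires control, so the clause is not triggered.

No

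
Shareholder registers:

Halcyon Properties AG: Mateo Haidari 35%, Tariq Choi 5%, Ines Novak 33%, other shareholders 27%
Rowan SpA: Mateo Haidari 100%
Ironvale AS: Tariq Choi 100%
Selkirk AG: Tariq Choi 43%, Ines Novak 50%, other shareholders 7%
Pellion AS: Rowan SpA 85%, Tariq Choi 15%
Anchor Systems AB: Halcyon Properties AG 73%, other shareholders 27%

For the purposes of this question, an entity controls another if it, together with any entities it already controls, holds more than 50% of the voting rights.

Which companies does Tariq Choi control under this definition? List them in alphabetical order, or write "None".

Ironvale AS

Tariq holds 100% of Ironvale, so Tariq controls Ironvale.
No other company's threshold is met.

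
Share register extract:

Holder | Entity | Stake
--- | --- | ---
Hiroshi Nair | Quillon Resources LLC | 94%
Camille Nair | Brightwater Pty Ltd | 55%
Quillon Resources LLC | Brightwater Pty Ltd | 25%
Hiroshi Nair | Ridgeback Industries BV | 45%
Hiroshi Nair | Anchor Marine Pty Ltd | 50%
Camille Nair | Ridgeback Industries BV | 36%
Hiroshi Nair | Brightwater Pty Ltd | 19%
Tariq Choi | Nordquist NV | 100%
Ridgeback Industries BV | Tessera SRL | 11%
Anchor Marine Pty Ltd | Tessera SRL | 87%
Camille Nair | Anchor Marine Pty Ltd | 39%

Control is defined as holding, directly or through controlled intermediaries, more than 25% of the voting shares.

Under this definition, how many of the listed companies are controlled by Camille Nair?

4

Camille holds 36% of Ridgeback, so Camille controls Ridgeback.
Camille holds 39% of Anchor, so Camille controls Anchor.
Ridgeback and Anchor together hold 11% + 87% = 98% of Tessera, so Camille controls Tessera.
Camille holds 55% of Brightwater, so Camille controls Brightwater.
No other company's threshold is met.
Camille controls 4 companies.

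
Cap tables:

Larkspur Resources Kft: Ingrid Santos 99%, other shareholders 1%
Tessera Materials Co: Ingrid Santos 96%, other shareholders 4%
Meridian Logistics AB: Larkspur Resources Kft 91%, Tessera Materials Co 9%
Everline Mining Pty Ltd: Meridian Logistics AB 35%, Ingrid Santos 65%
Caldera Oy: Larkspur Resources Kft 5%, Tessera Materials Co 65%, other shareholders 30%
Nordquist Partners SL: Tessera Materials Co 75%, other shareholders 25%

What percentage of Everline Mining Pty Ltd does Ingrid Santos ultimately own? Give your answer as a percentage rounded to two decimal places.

Ingrid reaches Everline along 3 paths.
Via Larkspur → Meridian: 99% × 91% × 35% = 31.5315%.
Via Tessera → Meridian: 96% × 9% × 35% = 3.024%.
Direct stake: 65% = 65%.
Total: 31.5315% + 3.024% + 65% = 99.5555%.
Rounded: 99.56%.

99.56%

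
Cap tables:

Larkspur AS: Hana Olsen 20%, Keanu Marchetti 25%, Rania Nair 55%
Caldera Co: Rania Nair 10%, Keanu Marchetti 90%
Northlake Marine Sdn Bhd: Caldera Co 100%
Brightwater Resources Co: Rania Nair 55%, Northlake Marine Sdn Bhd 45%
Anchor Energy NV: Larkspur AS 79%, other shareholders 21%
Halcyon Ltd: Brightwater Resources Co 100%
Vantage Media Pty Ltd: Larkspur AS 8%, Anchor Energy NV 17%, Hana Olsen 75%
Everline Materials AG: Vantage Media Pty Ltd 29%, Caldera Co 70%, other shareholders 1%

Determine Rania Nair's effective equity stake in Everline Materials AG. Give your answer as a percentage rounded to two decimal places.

Rania reaches Everline along 3 paths.
Via Larkspur → Vantage: 55% × 8% × 29% = 1.276%.
Via Larkspur → Anchor → Vantage: 55% × 79% × 17% × 29% = 2.142085%.
Via Caldera: 10% × 70% = 7%.
Total: 1.276% + 2.142085% + 7% = 10.418085%.
Rounded: 10.42%.

10.42%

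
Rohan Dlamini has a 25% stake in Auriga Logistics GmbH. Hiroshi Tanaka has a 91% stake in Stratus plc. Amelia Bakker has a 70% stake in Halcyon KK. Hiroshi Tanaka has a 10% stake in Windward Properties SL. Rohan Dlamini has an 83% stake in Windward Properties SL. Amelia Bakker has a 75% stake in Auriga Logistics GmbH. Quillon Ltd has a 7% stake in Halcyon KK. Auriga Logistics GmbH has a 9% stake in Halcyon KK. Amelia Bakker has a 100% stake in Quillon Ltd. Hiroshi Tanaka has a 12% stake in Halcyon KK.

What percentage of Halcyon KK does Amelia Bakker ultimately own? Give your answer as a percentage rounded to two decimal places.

83.75%

Amelia reaches Halcyon along 3 paths.
Via Auriga: 75% × 9% = 6.75%.
Direct stake: 70% = 70%.
Via Quillon: 100% × 7% = 7%.
Total: 6.75% + 70% + 7% = 83.75%.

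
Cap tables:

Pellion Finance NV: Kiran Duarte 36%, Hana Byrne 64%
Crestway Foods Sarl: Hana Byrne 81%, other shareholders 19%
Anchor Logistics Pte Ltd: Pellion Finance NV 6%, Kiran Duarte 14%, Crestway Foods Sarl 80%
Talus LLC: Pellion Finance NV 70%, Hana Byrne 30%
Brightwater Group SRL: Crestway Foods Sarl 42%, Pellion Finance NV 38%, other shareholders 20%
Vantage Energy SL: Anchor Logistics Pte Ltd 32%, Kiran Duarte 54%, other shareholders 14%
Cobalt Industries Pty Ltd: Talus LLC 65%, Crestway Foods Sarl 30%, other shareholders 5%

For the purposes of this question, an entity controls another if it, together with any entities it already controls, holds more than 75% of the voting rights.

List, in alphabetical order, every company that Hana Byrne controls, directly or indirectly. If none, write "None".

Hana holds 81% of Crestway, so Hana controls Crestway.
Crestway holds 80% of Anchor, so Hana controls Anchor.
No other company's threshold is met.

Anchor Logistics Pte Ltd, Crestway Foods Sarl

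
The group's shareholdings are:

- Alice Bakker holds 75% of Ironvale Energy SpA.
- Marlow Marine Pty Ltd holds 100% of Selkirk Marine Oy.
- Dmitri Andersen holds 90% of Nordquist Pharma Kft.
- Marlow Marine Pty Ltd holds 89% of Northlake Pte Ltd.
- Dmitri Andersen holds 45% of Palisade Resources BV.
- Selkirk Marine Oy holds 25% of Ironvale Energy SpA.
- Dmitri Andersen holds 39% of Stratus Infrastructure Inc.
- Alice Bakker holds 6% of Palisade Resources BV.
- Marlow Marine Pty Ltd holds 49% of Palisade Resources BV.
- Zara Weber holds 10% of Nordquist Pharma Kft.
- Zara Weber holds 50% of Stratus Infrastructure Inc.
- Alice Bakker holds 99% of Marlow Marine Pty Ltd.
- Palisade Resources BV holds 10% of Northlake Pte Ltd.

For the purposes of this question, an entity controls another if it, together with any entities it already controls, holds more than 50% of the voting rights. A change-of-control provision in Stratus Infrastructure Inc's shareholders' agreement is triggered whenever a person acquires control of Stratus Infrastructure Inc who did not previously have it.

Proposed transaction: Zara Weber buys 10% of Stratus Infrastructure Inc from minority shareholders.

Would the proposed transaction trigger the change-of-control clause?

Yes

The purchase changes only Zara's holdings, so Zara is the only person who could newly come to control Stratus.
Zara's largest direct stake is 50% in Stratus, which does not meet the threshold, so Zara controls no company.
In Stratus, Zara's side holds only 50%, not > 50%.
So before the transaction, Zara does not control Stratus.
After the purchase, Zara's direct stake in Stratus rises to 50% + 10% = 60%.
Zara holds 60% of Stratus, so Zara controls Stratus.
Zara did not control Stratus before and does after, so the clause is triggered.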